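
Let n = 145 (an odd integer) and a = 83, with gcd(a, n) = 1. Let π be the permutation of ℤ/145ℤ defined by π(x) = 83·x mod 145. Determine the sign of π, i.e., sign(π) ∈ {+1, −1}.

-1

Start at x=36: 36 → 88 → 54 → 132 → 81 → 53 → 49 → … (one orbit).
Cycle lengths of π_83 on ℤ/145ℤ: [28, 28, 28, 28, 7, 7, 7, 7, 4, 1]; 10 cycles in total.
Σ(ℓ_i−1) = 145−10 = 135; sign = (−1)^135 = -1.
(83|145)_J = -1 (Zolotarev's lemma cross-check).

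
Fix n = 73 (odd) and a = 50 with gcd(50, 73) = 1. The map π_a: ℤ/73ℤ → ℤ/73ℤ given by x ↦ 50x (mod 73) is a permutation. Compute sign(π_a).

+1

Start at x=8: 8 → 35 → 71 → 46 → 37 → 25 → 9 → … (one orbit).
Cycle type of π: 36×2 + 1; total 3 cycles.
Σ(ℓ_i−1) = 73−3 = 70; sign = (−1)^70 = +1.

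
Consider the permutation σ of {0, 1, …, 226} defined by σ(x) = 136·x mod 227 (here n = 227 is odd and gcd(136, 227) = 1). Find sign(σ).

Start at x=177: 177 → 10 → 225 → 182 → 9 → 89 → 73 → … (one orbit).
3 cycles of lengths [113, 113, 1].
3 cycles on 227: each ℓ→(−1)^(ℓ−1), product (−1)^224 = +1.
(136|227)_J = +1 (Zolotarev's lemma cross-check).

+1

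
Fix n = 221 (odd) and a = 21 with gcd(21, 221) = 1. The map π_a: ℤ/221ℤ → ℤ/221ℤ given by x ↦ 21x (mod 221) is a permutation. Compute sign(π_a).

-1

Trace 220: π^k(220) = [220, 200, 1, 21] for k=0..3.
Decompose π into cycles: lengths [4, 4, 4, 4, 4, 4, 4, 4, 4, 4, 4, 4, 4, 4, 4, 4, 4, 4, 4, 4, 4, 4, 4, 4, 4, 4, 4, 4, 4, 4, 4, 4, 4, 4, 4, 4, 4, 4, 4, 4, 4, 4, 4, 4, 4, 4, 4, 4, 4, 4, 4, 4, 4, 4, 4, 1] (56 cycles, including the fixed point 0).
With 56 cycles on 221 points, sign = (−1)^{221−56} = -1.
(21|221)_J = -1 (Zolotarev's lemma cross-check).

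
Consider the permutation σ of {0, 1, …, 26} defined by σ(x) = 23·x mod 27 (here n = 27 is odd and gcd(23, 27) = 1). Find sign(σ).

Trace 11: π^k(11) = [11, 10, 14, 25, 8, 22, 20] for k=0..6.
π_23 has 4 disjoint cycles with lengths [18, 6, 2, 1] on {0,…,26}.
sign(π) = (−1)^{n − #cycles} = (−1)^{27−4} = (−1)^23 = -1.

-1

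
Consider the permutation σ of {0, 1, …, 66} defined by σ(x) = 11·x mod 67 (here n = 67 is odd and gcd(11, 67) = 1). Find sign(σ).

-1

Start at x=39: 39 → 27 → 29 → 51 → 25 → 7 → 10 → … (one orbit).
Decompose π into cycles: lengths [66, 1] (2 cycles, including the fixed point 0).
sign(π) = (−1)^{n − #cycles} = (−1)^{67−2} = (−1)^65 = -1.
The Jacobi symbol (11|67) = -1 (Zolotarev) agrees.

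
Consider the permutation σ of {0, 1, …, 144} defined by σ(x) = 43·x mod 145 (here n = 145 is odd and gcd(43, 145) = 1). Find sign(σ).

+1

Trace 102: π^k(102) = [102, 36, 98, 9, 97, 111, 133] for k=0..6.
Decompose π into cycles: lengths [28, 28, 28, 28, 28, 4, 1] (7 cycles, including the fixed point 0).
145 − 7 = 138 transpositions; sign(π) = (−1)^138 = +1.
Zolotarev: (43|145) = +1, matching the cycle-count sign.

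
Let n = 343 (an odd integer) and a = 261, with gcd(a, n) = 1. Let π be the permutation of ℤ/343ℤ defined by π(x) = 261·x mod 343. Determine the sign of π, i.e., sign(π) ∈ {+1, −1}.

Orbit of 289 under x↦261x: [289, 312, 141, 100, 32, 120, 107]… (length divides ord_343(261)).
Cycle type of π: 147×2 + 21×2 + 3×2 + 1; total 7 cycles.
n − c = 343 − 7 = 336; sign = (−1)^336 = +1.
The Jacobi symbol (261|343) = +1 (Zolotarev) agrees.

+1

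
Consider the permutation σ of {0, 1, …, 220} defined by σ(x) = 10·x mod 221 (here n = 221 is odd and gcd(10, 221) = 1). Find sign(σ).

-1

Start at x=160: 160 → 53 → 88 → 217 → 181 → 42 → 199 → … (one orbit).
Decompose π into cycles: lengths [48, 48, 48, 48, 16, 6, 6, 1] (8 cycles, including the fixed point 0).
sign(π) = (−1)^{n − #cycles} = (−1)^{221−8} = (−1)^213 = -1.
The Jacobi symbol (10|221) = -1 (Zolotarev) agrees.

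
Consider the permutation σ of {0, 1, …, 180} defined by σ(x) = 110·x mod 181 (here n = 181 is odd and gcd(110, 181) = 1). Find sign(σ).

Start at x=29: 29 → 113 → 122 → 26 → 145 → 22 → 67 → … (one orbit).
4 cycles of lengths [60, 60, 60, 1].
n − c = 181 − 4 = 177; sign = (−1)^177 = -1.
Check: (110/181) = -1 by Zolotarev.

-1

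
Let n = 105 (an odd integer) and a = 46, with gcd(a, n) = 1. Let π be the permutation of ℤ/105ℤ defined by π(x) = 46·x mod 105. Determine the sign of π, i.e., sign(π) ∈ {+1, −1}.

Orbit of 16 under x↦46x: [16, 1, 46]… (length divides ord_105(46)).
The orbit structure of x ↦ 46x mod 105: 45 orbits of sizes [3, 3, 3, 3, 3, 3, 3, 3, 3, 3, 3, 3, 3, 3, 3, 3, 3, 3, 3, 3, 3, 3, 3, 3, 3, 3, 3, 3, 3, 3, 1, 1, 1, 1, 1, 1, 1, 1, 1, 1, 1, 1, 1, 1, 1].
n − c = 105 − 45 = 60; sign = (−1)^60 = +1.
The Jacobi symbol (46|105) = +1 (Zolotarev) agrees.

+1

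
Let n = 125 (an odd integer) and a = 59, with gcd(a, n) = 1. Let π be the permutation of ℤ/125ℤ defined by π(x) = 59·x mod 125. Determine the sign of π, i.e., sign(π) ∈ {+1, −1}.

Start at x=94: 94 → 46 → 89 → 1 → 59 → 106 → 4 → … (one orbit).
Cycle lengths of π_59 on ℤ/125ℤ: [50, 50, 10, 10, 2, 2, 1]; 7 cycles in total.
n − c = 125 − 7 = 118; sign = (−1)^118 = +1.
The Jacobi symbol (59|125) = +1 (Zolotarev) agrees.

+1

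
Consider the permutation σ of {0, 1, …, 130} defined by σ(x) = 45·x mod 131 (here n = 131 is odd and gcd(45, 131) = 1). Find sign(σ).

+1

Start at x=99: 99 → 1 → 45 → 60 → 80 → 63 → 84 → … (one orbit).
π_45 has 11 disjoint cycles with lengths [13, 13, 13, 13, 13, 13, 13, 13, 13, 13, 1] on {0,…,130}.
With 11 cycles on 131 points, sign = (−1)^{131−11} = +1.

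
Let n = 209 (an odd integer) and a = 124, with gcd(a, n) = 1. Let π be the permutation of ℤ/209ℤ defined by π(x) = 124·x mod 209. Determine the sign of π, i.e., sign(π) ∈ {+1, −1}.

-1

Start at x=203: 203 → 92 → 122 → 80 → 97 → 115 → 48 → … (one orbit).
Decompose π into cycles: lengths [90, 90, 18, 5, 5, 1] (6 cycles, including the fixed point 0).
With 6 cycles on 209 points, sign = (−1)^{209−6} = -1.
Check: (124/209) = -1 by Zolotarev.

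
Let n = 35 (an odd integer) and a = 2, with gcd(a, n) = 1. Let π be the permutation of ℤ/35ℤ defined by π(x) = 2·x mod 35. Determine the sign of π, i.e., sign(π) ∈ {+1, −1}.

Start at x=18: 18 → 1 → 2 → 4 → 8 → 16 → 32 → … (one orbit).
Cycle type of π: 12×2 + 4 + 3×2 + 1; total 6 cycles.
n − c = 35 − 6 = 29; sign = (−1)^29 = -1.
Zolotarev: (2|35) = -1, matching the cycle-count sign.

-1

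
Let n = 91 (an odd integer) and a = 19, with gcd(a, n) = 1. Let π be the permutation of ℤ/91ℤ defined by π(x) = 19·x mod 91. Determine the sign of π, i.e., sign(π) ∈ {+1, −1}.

Orbit of 64 under x↦19x: [64, 33, 81, 83, 30, 24, 1]… (length divides ord_91(19)).
9 cycles of lengths [12, 12, 12, 12, 12, 12, 12, 6, 1].
9 cycles on 91: each ℓ→(−1)^(ℓ−1), product (−1)^82 = +1.
Zolotarev: (19|91) = +1, matching the cycle-count sign.

+1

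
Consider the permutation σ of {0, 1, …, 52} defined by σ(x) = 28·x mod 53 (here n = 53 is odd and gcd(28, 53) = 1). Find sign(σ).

Start at x=46: 46 → 16 → 24 → 36 → 1 → 28 → 42 → … (one orbit).
Decompose π into cycles: lengths [13, 13, 13, 13, 1] (5 cycles, including the fixed point 0).
53 − 5 = 48 transpositions; sign(π) = (−1)^48 = +1.

+1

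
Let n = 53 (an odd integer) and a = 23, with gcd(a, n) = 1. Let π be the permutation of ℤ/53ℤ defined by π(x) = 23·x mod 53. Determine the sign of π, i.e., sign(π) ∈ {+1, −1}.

Orbit of 52 under x↦23x: [52, 30, 1, 23]… (length divides ord_53(23)).
Cycle lengths of π_23 on ℤ/53ℤ: [4, 4, 4, 4, 4, 4, 4, 4, 4, 4, 4, 4, 4, 1]; 14 cycles in total.
Σ(ℓ_i−1) = 53−14 = 39; sign = (−1)^39 = -1.

-1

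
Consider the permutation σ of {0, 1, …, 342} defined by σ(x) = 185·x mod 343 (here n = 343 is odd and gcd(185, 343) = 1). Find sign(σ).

Orbit of 297 under x↦185x: [297, 65, 20, 270, 215, 330, 339]… (length divides ord_343(185)).
π_185 has 4 disjoint cycles with lengths [294, 42, 6, 1] on {0,…,342}.
343 − 4 = 339 transpositions; sign(π) = (−1)^339 = -1.
Zolotarev: (185|343) = -1, matching the cycle-count sign.

-1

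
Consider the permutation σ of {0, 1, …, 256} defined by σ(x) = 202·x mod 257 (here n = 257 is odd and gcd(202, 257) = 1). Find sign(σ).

-1

Orbit of 151 under x↦202x: [151, 176, 86, 153, 66, 225, 218]… (length divides ord_257(202)).
The orbit structure of x ↦ 202x mod 257: 2 orbits of sizes [256, 1].
257 − 2 = 255 transpositions; sign(π) = (−1)^255 = -1.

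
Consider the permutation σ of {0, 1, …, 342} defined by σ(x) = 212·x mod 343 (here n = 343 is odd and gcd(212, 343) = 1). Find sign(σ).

Trace 22: π^k(22) = [22, 205, 242, 197, 261, 109, 127] for k=0..6.
7 cycles of lengths [147, 147, 21, 21, 3, 3, 1].
sign(π) = (−1)^{n − #cycles} = (−1)^{343−7} = (−1)^336 = +1.
Zolotarev: (212|343) = +1, matching the cycle-count sign.

+1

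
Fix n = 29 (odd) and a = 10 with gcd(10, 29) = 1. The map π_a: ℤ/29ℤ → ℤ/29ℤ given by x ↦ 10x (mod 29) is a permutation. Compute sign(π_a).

-1

Orbit of 22 under x↦10x: [22, 17, 25, 18, 6, 2, 20]… (length divides ord_29(10)).
Cycle type of π: 28 + 1; total 2 cycles.
sign(π) = (−1)^{n − #cycles} = (−1)^{29−2} = (−1)^27 = -1.
Zolotarev: (10|29) = -1, matching the cycle-count sign.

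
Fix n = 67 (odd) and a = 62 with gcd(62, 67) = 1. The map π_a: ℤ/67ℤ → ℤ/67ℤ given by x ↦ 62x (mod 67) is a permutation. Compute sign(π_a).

+1

Start at x=64: 64 → 15 → 59 → 40 → 1 → 62 → 25 → … (one orbit).
Decompose π into cycles: lengths [11, 11, 11, 11, 11, 11, 1] (7 cycles, including the fixed point 0).
67 − 7 = 60 transpositions; sign(π) = (−1)^60 = +1.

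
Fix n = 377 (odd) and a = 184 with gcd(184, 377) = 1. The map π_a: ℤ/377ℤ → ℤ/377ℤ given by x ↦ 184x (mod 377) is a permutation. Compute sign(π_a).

Trace 70: π^k(70) = [70, 62, 98, 313, 288, 212, 177] for k=0..6.
The orbit structure of x ↦ 184x mod 377: 7 orbits of sizes [84, 84, 84, 84, 28, 12, 1].
7 cycles on 377: each ℓ→(−1)^(ℓ−1), product (−1)^370 = +1.
(184|377)_J = +1 (Zolotarev's lemma cross-check).

+1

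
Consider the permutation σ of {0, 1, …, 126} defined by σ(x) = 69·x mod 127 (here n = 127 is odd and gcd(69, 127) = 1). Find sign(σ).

Orbit of 36 under x↦69x: [36, 71, 73, 84, 81, 1, 69]… (length divides ord_127(69)).
Cycle type of π: 63×2 + 1; total 3 cycles.
127 − 3 = 124 transpositions; sign(π) = (−1)^124 = +1.

+1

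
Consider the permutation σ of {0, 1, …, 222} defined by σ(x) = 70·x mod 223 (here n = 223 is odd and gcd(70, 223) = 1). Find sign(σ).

Start at x=164: 164 → 107 → 131 → 27 → 106 → 61 → 33 → … (one orbit).
π_70 has 2 disjoint cycles with lengths [222, 1] on {0,…,222}.
Σ(ℓ_i−1) = 223−2 = 221; sign = (−1)^221 = -1.
The Jacobi symbol (70|223) = -1 (Zolotarev) agrees.

-1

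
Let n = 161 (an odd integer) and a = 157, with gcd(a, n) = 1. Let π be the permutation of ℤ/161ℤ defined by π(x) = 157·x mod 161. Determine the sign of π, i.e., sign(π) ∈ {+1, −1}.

+1

Orbit of 136 under x↦157x: [136, 100, 83, 151, 40, 1, 157]… (length divides ord_161(157)).
5 cycles of lengths [66, 66, 22, 6, 1].
sign(π) = (−1)^{n − #cycles} = (−1)^{161−5} = (−1)^156 = +1.
Zolotarev: (157|161) = +1, matching the cycle-count sign.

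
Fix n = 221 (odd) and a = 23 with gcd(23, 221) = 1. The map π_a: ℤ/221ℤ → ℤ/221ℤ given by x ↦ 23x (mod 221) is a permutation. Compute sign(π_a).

-1

Trace 160: π^k(160) = [160, 144, 218, 152, 181, 185, 56] for k=0..6.
Decompose π into cycles: lengths [48, 48, 48, 48, 16, 6, 6, 1] (8 cycles, including the fixed point 0).
sign(π) = (−1)^{n − #cycles} = (−1)^{221−8} = (−1)^213 = -1.
Zolotarev: (23|221) = -1, matching the cycle-count sign.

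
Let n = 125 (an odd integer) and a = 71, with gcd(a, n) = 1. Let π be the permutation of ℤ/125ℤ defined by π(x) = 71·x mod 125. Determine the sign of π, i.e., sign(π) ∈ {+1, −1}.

+1

Trace 46: π^k(46) = [46, 16, 11, 31, 76, 21, 116] for k=0..6.
The orbit structure of x ↦ 71x mod 125: 13 orbits of sizes [25, 25, 25, 25, 5, 5, 5, 5, 1, 1, 1, 1, 1].
n − c = 125 − 13 = 112; sign = (−1)^112 = +1.
Check: (71/125) = +1 by Zolotarev.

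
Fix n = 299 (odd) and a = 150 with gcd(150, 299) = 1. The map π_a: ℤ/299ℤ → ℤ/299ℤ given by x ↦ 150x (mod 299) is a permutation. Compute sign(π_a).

Orbit of 2 under x↦150x: [2, 1, 150, 75, 187, 243, 271]… (length divides ord_299(150)).
The orbit structure of x ↦ 150x mod 299: 6 orbits of sizes [132, 132, 12, 11, 11, 1].
sign(π) = (−1)^{n − #cycles} = (−1)^{299−6} = (−1)^293 = -1.
Check: (150/299) = -1 by Zolotarev.

-1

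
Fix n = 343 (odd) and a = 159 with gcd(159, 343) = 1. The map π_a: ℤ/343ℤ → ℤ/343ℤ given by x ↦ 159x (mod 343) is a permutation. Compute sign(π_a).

-1

Trace 198: π^k(198) = [198, 269, 239, 271, 214, 69, 338] for k=0..6.
π_159 has 4 disjoint cycles with lengths [294, 42, 6, 1] on {0,…,342}.
Σ(ℓ_i−1) = 343−4 = 339; sign = (−1)^339 = -1.
Via Zolotarev, sign(π_{159}) = (159|343) = -1.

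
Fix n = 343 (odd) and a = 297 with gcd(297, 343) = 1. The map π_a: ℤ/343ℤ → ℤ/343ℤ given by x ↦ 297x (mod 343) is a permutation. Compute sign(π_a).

Start at x=250: 250 → 162 → 94 → 135 → 307 → 284 → 313 → … (one orbit).
The orbit structure of x ↦ 297x mod 343: 4 orbits of sizes [294, 42, 6, 1].
Σ(ℓ_i−1) = 343−4 = 339; sign = (−1)^339 = -1.
The Jacobi symbol (297|343) = -1 (Zolotarev) agrees.

-1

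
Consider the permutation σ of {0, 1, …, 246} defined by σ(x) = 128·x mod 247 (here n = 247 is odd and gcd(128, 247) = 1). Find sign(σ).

+1

Trace 36: π^k(36) = [36, 162, 235, 193, 4, 18, 81] for k=0..6.
The orbit structure of x ↦ 128x mod 247: 9 orbits of sizes [36, 36, 36, 36, 36, 36, 18, 12, 1].
n − c = 247 − 9 = 238; sign = (−1)^238 = +1.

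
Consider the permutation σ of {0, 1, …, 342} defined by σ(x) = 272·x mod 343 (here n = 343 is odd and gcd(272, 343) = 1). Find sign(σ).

-1

Trace 148: π^k(148) = [148, 125, 43, 34, 330, 237, 323] for k=0..6.
Decompose π into cycles: lengths [98, 98, 98, 14, 14, 14, 2, 2, 2, 1] (10 cycles, including the fixed point 0).
10 cycles on 343: each ℓ→(−1)^(ℓ−1), product (−1)^333 = -1.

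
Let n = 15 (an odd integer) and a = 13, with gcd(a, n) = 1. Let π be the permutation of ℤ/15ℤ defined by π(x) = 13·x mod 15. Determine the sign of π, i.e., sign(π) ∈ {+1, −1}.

Orbit of 1 under x↦13x: [1, 13, 4, 7]… (length divides ord_15(13)).
The orbit structure of x ↦ 13x mod 15: 6 orbits of sizes [4, 4, 4, 1, 1, 1].
With 6 cycles on 15 points, sign = (−1)^{15−6} = -1.
Check: (13/15) = -1 by Zolotarev.

-1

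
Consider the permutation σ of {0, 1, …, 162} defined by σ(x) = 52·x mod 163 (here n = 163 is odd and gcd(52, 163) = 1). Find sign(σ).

Trace 65: π^k(65) = [65, 120, 46, 110, 15, 128, 136] for k=0..6.
Decompose π into cycles: lengths [162, 1] (2 cycles, including the fixed point 0).
163 − 2 = 161 transpositions; sign(π) = (−1)^161 = -1.
Via Zolotarev, sign(π_{52}) = (52|163) = -1.

-1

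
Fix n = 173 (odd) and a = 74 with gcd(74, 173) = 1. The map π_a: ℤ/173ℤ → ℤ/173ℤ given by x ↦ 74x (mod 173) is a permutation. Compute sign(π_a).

-1

Trace 24: π^k(24) = [24, 46, 117, 8, 73, 39, 118] for k=0..6.
Decompose π into cycles: lengths [172, 1] (2 cycles, including the fixed point 0).
With 2 cycles on 173 points, sign = (−1)^{173−2} = -1.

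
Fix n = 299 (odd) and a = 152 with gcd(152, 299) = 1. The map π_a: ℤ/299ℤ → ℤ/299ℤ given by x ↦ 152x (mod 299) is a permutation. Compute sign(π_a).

-1

Start at x=170: 170 → 126 → 16 → 40 → 100 → 250 → 27 → … (one orbit).
Cycle type of π: 66×4 + 22 + 3×4 + 1; total 10 cycles.
With 10 cycles on 299 points, sign = (−1)^{299−10} = -1.
Check: (152/299) = -1 by Zolotarev.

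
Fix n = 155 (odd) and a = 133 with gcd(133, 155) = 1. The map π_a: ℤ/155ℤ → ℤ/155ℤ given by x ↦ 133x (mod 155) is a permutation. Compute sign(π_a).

-1

Trace 94: π^k(94) = [94, 102, 81, 78, 144, 87, 101] for k=0..6.
The orbit structure of x ↦ 133x mod 155: 6 orbits of sizes [60, 60, 15, 15, 4, 1].
Σ(ℓ_i−1) = 155−6 = 149; sign = (−1)^149 = -1.
The Jacobi symbol (133|155) = -1 (Zolotarev) agrees.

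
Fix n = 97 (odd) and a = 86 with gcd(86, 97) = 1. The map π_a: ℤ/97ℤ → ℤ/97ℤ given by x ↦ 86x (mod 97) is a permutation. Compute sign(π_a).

+1

Start at x=36: 36 → 89 → 88 → 2 → 75 → 48 → 54 → … (one orbit).
π_86 has 3 disjoint cycles with lengths [48, 48, 1] on {0,…,96}.
sign(π) = (−1)^{n − #cycles} = (−1)^{97−3} = (−1)^94 = +1.
Check: (86/97) = +1 by Zolotarev.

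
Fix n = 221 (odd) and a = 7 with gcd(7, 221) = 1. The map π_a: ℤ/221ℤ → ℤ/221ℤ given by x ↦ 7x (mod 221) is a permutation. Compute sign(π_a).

Trace 155: π^k(155) = [155, 201, 81, 125, 212, 158, 1] for k=0..6.
The orbit structure of x ↦ 7x mod 221: 7 orbits of sizes [48, 48, 48, 48, 16, 12, 1].
n − c = 221 − 7 = 214; sign = (−1)^214 = +1.
(7|221)_J = +1 (Zolotarev's lemma cross-check).

+1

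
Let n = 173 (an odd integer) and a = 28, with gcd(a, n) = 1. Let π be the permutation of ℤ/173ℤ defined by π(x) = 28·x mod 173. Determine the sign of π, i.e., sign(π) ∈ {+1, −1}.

-1

Start at x=97: 97 → 121 → 101 → 60 → 123 → 157 → 71 → … (one orbit).
π_28 has 2 disjoint cycles with lengths [172, 1] on {0,…,172}.
2 cycles on 173: each ℓ→(−1)^(ℓ−1), product (−1)^171 = -1.
Via Zolotarev, sign(π_{28}) = (28|173) = -1.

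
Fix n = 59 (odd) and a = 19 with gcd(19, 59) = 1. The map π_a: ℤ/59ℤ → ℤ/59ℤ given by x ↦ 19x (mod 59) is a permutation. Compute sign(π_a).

+1

Trace 29: π^k(29) = [29, 20, 26, 22, 5, 36, 35] for k=0..6.
Cycle lengths of π_19 on ℤ/59ℤ: [29, 29, 1]; 3 cycles in total.
With 3 cycles on 59 points, sign = (−1)^{59−3} = +1.
Zolotarev: (19|59) = +1, matching the cycle-count sign.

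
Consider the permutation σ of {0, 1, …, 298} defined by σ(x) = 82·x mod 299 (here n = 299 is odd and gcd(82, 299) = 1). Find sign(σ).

+1

Trace 179: π^k(179) = [179, 27, 121, 55, 25, 256, 62] for k=0..6.
π_82 has 9 disjoint cycles with lengths [66, 66, 66, 66, 11, 11, 6, 6, 1] on {0,…,298}.
299 − 9 = 290 transpositions; sign(π) = (−1)^290 = +1.
Check: (82/299) = +1 by Zolotarev.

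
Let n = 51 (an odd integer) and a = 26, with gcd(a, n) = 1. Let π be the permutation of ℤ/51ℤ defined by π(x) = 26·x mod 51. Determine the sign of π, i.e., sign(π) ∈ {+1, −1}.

-1

Start at x=4: 4 → 2 → 1 → 26 → 13 → 32 → 16 → … (one orbit).
8 cycles of lengths [8, 8, 8, 8, 8, 8, 2, 1].
Σ(ℓ_i−1) = 51−8 = 43; sign = (−1)^43 = -1.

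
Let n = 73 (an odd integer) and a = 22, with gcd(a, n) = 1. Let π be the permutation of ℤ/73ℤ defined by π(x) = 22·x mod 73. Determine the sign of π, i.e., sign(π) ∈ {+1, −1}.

Trace 22: π^k(22) = [22, 46, 63, 72, 51, 27, 10] for k=0..6.
The orbit structure of x ↦ 22x mod 73: 10 orbits of sizes [8, 8, 8, 8, 8, 8, 8, 8, 8, 1].
With 10 cycles on 73 points, sign = (−1)^{73−10} = -1.

-1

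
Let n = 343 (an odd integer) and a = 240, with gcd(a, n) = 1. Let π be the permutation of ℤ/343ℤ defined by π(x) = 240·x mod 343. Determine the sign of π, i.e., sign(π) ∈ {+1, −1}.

Trace 295: π^k(295) = [295, 142, 123, 22, 135, 158, 190] for k=0..6.
Cycle lengths of π_240 on ℤ/343ℤ: [147, 147, 21, 21, 3, 3, 1]; 7 cycles in total.
sign(π) = (−1)^{n − #cycles} = (−1)^{343−7} = (−1)^336 = +1.
Check: (240/343) = +1 by Zolotarev.

+1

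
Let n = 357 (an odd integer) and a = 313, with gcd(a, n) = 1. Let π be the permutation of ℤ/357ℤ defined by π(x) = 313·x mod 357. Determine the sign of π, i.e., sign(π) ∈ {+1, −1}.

Start at x=16: 16 → 10 → 274 → 82 → 319 → 244 → 331 → … (one orbit).
Decompose π into cycles: lengths [48, 48, 48, 48, 48, 48, 16, 16, 16, 6, 6, 6, 1, 1, 1] (15 cycles, including the fixed point 0).
357 − 15 = 342 transpositions; sign(π) = (−1)^342 = +1.
Check: (313/357) = +1 by Zolotarev.

+1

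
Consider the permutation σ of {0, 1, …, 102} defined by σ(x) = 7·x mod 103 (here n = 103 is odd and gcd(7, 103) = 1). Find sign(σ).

+1

Orbit of 36 under x↦7x: [36, 46, 13, 91, 19, 30, 4]… (length divides ord_103(7)).
Cycle lengths of π_7 on ℤ/103ℤ: [51, 51, 1]; 3 cycles in total.
sign(π) = (−1)^{n − #cycles} = (−1)^{103−3} = (−1)^100 = +1.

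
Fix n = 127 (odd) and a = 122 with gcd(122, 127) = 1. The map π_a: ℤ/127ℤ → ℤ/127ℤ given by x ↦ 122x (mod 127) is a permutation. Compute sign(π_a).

Orbit of 100 under x↦122x: [100, 8, 87, 73, 16, 47, 19]… (length divides ord_127(122)).
Cycle lengths of π_122 on ℤ/127ℤ: [21, 21, 21, 21, 21, 21, 1]; 7 cycles in total.
With 7 cycles on 127 points, sign = (−1)^{127−7} = +1.

+1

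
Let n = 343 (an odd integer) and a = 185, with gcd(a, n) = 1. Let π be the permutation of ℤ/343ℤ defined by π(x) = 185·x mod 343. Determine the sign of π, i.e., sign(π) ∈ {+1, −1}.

-1

Orbit of 281 under x↦185x: [281, 192, 191, 6, 81, 236, 99]… (length divides ord_343(185)).
Cycle type of π: 294 + 42 + 6 + 1; total 4 cycles.
sign(π) = (−1)^{n − #cycles} = (−1)^{343−4} = (−1)^339 = -1.
(185|343)_J = -1 (Zolotarev's lemma cross-check).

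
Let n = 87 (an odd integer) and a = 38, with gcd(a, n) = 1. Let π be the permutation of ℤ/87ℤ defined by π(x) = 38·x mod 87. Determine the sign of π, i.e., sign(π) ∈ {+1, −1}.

-1

Orbit of 5 under x↦38x: [5, 16, 86, 49, 35, 25, 80]… (length divides ord_87(38)).
Cycle lengths of π_38 on ℤ/87ℤ: [14, 14, 14, 14, 14, 14, 2, 1]; 8 cycles in total.
n − c = 87 − 8 = 79; sign = (−1)^79 = -1.
Via Zolotarev, sign(π_{38}) = (38|87) = -1.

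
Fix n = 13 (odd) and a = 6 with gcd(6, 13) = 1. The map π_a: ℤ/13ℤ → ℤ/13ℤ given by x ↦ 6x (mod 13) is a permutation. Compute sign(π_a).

Trace 10: π^k(10) = [10, 8, 9, 2, 12, 7, 3] for k=0..6.
π_6 has 2 disjoint cycles with lengths [12, 1] on {0,…,12}.
sign(π) = (−1)^{n − #cycles} = (−1)^{13−2} = (−1)^11 = -1.
The Jacobi symbol (6|13) = -1 (Zolotarev) agrees.

-1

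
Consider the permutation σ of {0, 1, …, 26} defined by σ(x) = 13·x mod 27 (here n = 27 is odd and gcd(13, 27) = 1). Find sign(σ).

Trace 16: π^k(16) = [16, 19, 4, 25, 1, 13, 7] for k=0..6.
π_13 has 7 disjoint cycles with lengths [9, 9, 3, 3, 1, 1, 1] on {0,…,26}.
With 7 cycles on 27 points, sign = (−1)^{27−7} = +1.
Zolotarev: (13|27) = +1, matching the cycle-count sign.

+1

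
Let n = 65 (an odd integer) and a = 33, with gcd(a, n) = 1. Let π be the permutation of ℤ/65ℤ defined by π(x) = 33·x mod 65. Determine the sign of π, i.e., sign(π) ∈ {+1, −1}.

Trace 8: π^k(8) = [8, 4, 2, 1, 33, 49, 57] for k=0..6.
The orbit structure of x ↦ 33x mod 65: 7 orbits of sizes [12, 12, 12, 12, 12, 4, 1].
With 7 cycles on 65 points, sign = (−1)^{65−7} = +1.

+1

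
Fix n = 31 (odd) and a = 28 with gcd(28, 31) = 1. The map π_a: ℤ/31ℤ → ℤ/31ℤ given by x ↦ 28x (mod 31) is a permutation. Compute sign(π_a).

Orbit of 9 under x↦28x: [9, 4, 19, 5, 16, 14, 20]… (length divides ord_31(28)).
Decompose π into cycles: lengths [15, 15, 1] (3 cycles, including the fixed point 0).
3 cycles on 31: each ℓ→(−1)^(ℓ−1), product (−1)^28 = +1.
Zolotarev: (28|31) = +1, matching the cycle-count sign.

+1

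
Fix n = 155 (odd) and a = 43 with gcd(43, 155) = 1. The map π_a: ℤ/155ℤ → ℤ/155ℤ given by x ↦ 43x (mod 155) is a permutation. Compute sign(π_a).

Orbit of 13 under x↦43x: [13, 94, 12, 51, 23, 59, 57]… (length divides ord_155(43)).
5 cycles of lengths [60, 60, 30, 4, 1].
With 5 cycles on 155 points, sign = (−1)^{155−5} = +1.

+1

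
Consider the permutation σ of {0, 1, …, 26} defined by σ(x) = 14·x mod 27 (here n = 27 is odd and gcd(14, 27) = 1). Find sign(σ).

-1

Start at x=8: 8 → 4 → 2 → 1 → 14 → 7 → 17 → … (one orbit).
Decompose π into cycles: lengths [18, 6, 2, 1] (4 cycles, including the fixed point 0).
4 cycles on 27: each ℓ→(−1)^(ℓ−1), product (−1)^23 = -1.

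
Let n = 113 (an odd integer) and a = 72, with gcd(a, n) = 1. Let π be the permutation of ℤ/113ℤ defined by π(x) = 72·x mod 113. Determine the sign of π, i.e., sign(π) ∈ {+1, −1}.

+1

Start at x=91: 91 → 111 → 82 → 28 → 95 → 60 → 26 → … (one orbit).
3 cycles of lengths [56, 56, 1].
sign(π) = (−1)^{n − #cycles} = (−1)^{113−3} = (−1)^110 = +1.
(72|113)_J = +1 (Zolotarev's lemma cross-check).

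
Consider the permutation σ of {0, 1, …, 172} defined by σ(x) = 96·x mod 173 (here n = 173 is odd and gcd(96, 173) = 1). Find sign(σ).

+1

Start at x=135: 135 → 158 → 117 → 160 → 136 → 81 → 164 → … (one orbit).
Cycle type of π: 43×4 + 1; total 5 cycles.
n − c = 173 − 5 = 168; sign = (−1)^168 = +1.
The Jacobi symbol (96|173) = +1 (Zolotarev) agrees.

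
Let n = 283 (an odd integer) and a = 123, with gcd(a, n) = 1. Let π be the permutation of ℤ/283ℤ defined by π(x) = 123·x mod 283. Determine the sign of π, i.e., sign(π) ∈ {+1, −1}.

Start at x=54: 54 → 133 → 228 → 27 → 208 → 114 → 155 → … (one orbit).
The orbit structure of x ↦ 123x mod 283: 2 orbits of sizes [282, 1].
With 2 cycles on 283 points, sign = (−1)^{283−2} = -1.
Via Zolotarev, sign(π_{123}) = (123|283) = -1.

-1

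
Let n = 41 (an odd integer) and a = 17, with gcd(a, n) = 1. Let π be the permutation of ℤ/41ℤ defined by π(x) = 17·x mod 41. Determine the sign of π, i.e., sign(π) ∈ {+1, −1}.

-1

Trace 27: π^k(27) = [27, 8, 13, 16, 26, 32, 11] for k=0..6.
Cycle type of π: 40 + 1; total 2 cycles.
n − c = 41 − 2 = 39; sign = (−1)^39 = -1.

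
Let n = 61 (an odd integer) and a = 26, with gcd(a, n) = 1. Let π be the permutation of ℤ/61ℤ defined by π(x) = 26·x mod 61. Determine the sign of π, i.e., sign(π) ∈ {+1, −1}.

Start at x=37: 37 → 47 → 2 → 52 → 10 → 16 → 50 → … (one orbit).
π_26 has 2 disjoint cycles with lengths [60, 1] on {0,…,60}.
sign(π) = (−1)^{n − #cycles} = (−1)^{61−2} = (−1)^59 = -1.
The Jacobi symbol (26|61) = -1 (Zolotarev) agrees.

-1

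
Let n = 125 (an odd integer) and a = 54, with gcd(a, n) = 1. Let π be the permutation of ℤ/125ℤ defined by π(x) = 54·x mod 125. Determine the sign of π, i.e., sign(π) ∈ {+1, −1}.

+1

Orbit of 71 under x↦54x: [71, 84, 36, 69, 101, 79, 16]… (length divides ord_125(54)).
Cycle lengths of π_54 on ℤ/125ℤ: [50, 50, 10, 10, 2, 2, 1]; 7 cycles in total.
With 7 cycles on 125 points, sign = (−1)^{125−7} = +1.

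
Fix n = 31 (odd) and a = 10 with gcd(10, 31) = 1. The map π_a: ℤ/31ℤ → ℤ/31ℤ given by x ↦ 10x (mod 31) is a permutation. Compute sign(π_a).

+1

Orbit of 7 under x↦10x: [7, 8, 18, 25, 2, 20, 14]… (length divides ord_31(10)).
π_10 has 3 disjoint cycles with lengths [15, 15, 1] on {0,…,30}.
Σ(ℓ_i−1) = 31−3 = 28; sign = (−1)^28 = +1.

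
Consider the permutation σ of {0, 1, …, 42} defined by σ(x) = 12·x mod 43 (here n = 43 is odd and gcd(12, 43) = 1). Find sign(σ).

Trace 21: π^k(21) = [21, 37, 14, 39, 38, 26, 11] for k=0..6.
The orbit structure of x ↦ 12x mod 43: 2 orbits of sizes [42, 1].
sign(π) = (−1)^{n − #cycles} = (−1)^{43−2} = (−1)^41 = -1.
Check: (12/43) = -1 by Zolotarev.

-1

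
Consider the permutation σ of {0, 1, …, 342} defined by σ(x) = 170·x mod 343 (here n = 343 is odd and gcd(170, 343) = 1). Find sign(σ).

Orbit of 99 under x↦170x: [99, 23, 137, 309, 51, 95, 29]… (length divides ord_343(170)).
π_170 has 7 disjoint cycles with lengths [147, 147, 21, 21, 3, 3, 1] on {0,…,342}.
With 7 cycles on 343 points, sign = (−1)^{343−7} = +1.

+1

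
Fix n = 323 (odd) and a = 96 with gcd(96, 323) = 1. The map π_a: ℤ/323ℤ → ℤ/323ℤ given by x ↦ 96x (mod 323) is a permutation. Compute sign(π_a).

-1

Orbit of 305 under x↦96x: [305, 210, 134, 267, 115, 58, 77]… (length divides ord_323(96)).
The orbit structure of x ↦ 96x mod 323: 38 orbits of sizes [16, 16, 16, 16, 16, 16, 16, 16, 16, 16, 16, 16, 16, 16, 16, 16, 16, 16, 16, 1, 1, 1, 1, 1, 1, 1, 1, 1, 1, 1, 1, 1, 1, 1, 1, 1, 1, 1].
n − c = 323 − 38 = 285; sign = (−1)^285 = -1.
Check: (96/323) = -1 by Zolotarev.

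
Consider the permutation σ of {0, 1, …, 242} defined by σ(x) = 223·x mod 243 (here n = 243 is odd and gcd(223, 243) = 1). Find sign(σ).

Orbit of 85 under x↦223x: [85, 1, 223, 157, 19, 106, 67]… (length divides ord_243(223)).
π_223 has 11 disjoint cycles with lengths [81, 81, 27, 27, 9, 9, 3, 3, 1, 1, 1] on {0,…,242}.
243 − 11 = 232 transpositions; sign(π) = (−1)^232 = +1.

+1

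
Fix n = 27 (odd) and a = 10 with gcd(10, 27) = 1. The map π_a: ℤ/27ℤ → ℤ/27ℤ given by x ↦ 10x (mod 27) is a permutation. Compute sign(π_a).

Start at x=10: 10 → 19 → 1 → 10 (one orbit).
Cycle lengths of π_10 on ℤ/27ℤ: [3, 3, 3, 3, 3, 3, 1, 1, 1, 1, 1, 1, 1, 1, 1]; 15 cycles in total.
With 15 cycles on 27 points, sign = (−1)^{27−15} = +1.

+1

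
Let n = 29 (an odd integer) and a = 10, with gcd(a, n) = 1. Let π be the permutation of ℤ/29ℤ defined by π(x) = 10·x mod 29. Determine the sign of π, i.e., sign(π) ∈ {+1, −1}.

Orbit of 10 under x↦10x: [10, 13, 14, 24, 8, 22, 17]… (length divides ord_29(10)).
Decompose π into cycles: lengths [28, 1] (2 cycles, including the fixed point 0).
2 cycles on 29: each ℓ→(−1)^(ℓ−1), product (−1)^27 = -1.

-1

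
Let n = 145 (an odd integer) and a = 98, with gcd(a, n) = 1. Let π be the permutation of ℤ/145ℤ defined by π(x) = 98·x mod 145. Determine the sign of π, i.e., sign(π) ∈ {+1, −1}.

Start at x=109: 109 → 97 → 81 → 108 → 144 → 47 → 111 → … (one orbit).
7 cycles of lengths [28, 28, 28, 28, 28, 4, 1].
7 cycles on 145: each ℓ→(−1)^(ℓ−1), product (−1)^138 = +1.
Zolotarev: (98|145) = +1, matching the cycle-count sign.

+1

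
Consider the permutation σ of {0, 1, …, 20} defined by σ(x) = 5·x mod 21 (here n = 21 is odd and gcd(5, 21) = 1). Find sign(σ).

+1

Orbit of 20 under x↦5x: [20, 16, 17, 1, 5, 4]… (length divides ord_21(5)).
Decompose π into cycles: lengths [6, 6, 6, 2, 1] (5 cycles, including the fixed point 0).
5 cycles on 21: each ℓ→(−1)^(ℓ−1), product (−1)^16 = +1.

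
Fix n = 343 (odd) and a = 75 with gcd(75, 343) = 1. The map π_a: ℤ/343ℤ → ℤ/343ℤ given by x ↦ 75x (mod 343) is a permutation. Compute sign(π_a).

Start at x=257: 257 → 67 → 223 → 261 → 24 → 85 → 201 → … (one orbit).
π_75 has 4 disjoint cycles with lengths [294, 42, 6, 1] on {0,…,342}.
With 4 cycles on 343 points, sign = (−1)^{343−4} = -1.

-1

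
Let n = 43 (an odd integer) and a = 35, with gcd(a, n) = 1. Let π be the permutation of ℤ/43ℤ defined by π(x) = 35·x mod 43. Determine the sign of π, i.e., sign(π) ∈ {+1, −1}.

+1

Start at x=35: 35 → 21 → 4 → 11 → 41 → 16 → 1 → 35 (one orbit).
The orbit structure of x ↦ 35x mod 43: 7 orbits of sizes [7, 7, 7, 7, 7, 7, 1].
With 7 cycles on 43 points, sign = (−1)^{43−7} = +1.
(35|43)_J = +1 (Zolotarev's lemma cross-check).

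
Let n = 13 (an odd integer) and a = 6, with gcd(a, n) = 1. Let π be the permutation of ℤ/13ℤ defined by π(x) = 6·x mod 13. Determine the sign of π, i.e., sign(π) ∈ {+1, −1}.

-1

Orbit of 2 under x↦6x: [2, 12, 7, 3, 5, 4, 11]… (length divides ord_13(6)).
π_6 has 2 disjoint cycles with lengths [12, 1] on {0,…,12}.
n − c = 13 − 2 = 11; sign = (−1)^11 = -1.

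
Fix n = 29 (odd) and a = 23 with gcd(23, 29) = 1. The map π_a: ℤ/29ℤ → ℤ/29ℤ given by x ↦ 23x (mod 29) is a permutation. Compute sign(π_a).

Start at x=24: 24 → 1 → 23 → 7 → 16 → 20 → 25 → 24 (one orbit).
The orbit structure of x ↦ 23x mod 29: 5 orbits of sizes [7, 7, 7, 7, 1].
5 cycles on 29: each ℓ→(−1)^(ℓ−1), product (−1)^24 = +1.

+1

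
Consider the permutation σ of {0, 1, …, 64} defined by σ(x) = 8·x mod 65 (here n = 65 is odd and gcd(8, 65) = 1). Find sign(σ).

+1

Trace 64: π^k(64) = [64, 57, 1, 8] for k=0..3.
π_8 has 17 disjoint cycles with lengths [4, 4, 4, 4, 4, 4, 4, 4, 4, 4, 4, 4, 4, 4, 4, 4, 1] on {0,…,64}.
n − c = 65 − 17 = 48; sign = (−1)^48 = +1.
Check: (8/65) = +1 by Zolotarev.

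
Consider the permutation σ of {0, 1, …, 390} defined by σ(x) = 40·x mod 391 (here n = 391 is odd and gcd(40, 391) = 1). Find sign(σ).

+1

Trace 257: π^k(257) = [257, 114, 259, 194, 331, 337, 186] for k=0..6.
Cycle type of π: 176×2 + 22 + 16 + 1; total 5 cycles.
391 − 5 = 386 transpositions; sign(π) = (−1)^386 = +1.
Via Zolotarev, sign(π_{40}) = (40|391) = +1.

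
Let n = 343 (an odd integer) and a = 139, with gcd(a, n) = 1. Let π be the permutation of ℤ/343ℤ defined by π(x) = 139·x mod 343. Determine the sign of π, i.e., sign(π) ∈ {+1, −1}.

-1

Trace 118: π^k(118) = [118, 281, 300, 197, 286, 309, 76] for k=0..6.
Decompose π into cycles: lengths [98, 98, 98, 14, 14, 14, 2, 2, 2, 1] (10 cycles, including the fixed point 0).
With 10 cycles on 343 points, sign = (−1)^{343−10} = -1.
Zolotarev: (139|343) = -1, matching the cycle-count sign.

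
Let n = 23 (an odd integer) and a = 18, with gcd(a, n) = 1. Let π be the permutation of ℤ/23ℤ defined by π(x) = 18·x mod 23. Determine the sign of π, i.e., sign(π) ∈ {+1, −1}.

Trace 9: π^k(9) = [9, 1, 18, 2, 13, 4, 3] for k=0..6.
Cycle lengths of π_18 on ℤ/23ℤ: [11, 11, 1]; 3 cycles in total.
With 3 cycles on 23 points, sign = (−1)^{23−3} = +1.

+1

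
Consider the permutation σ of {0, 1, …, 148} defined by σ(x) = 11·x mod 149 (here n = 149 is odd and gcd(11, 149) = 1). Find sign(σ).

Orbit of 93 under x↦11x: [93, 129, 78, 113, 51, 114, 62]… (length divides ord_149(11)).
Cycle type of π: 148 + 1; total 2 cycles.
2 cycles on 149: each ℓ→(−1)^(ℓ−1), product (−1)^147 = -1.

-1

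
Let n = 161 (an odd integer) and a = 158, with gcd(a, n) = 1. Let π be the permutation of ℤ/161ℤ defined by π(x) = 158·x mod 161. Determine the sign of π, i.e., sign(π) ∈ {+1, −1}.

Trace 93: π^k(93) = [93, 43, 32, 65, 127, 102, 16] for k=0..6.
π_158 has 6 disjoint cycles with lengths [66, 66, 22, 3, 3, 1] on {0,…,160}.
sign(π) = (−1)^{n − #cycles} = (−1)^{161−6} = (−1)^155 = -1.

-1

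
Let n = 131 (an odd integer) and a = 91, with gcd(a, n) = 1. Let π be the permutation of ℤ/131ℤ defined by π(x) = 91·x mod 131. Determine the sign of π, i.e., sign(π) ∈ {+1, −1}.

+1

Trace 5: π^k(5) = [5, 62, 9, 33, 121, 7, 113] for k=0..6.
3 cycles of lengths [65, 65, 1].
Σ(ℓ_i−1) = 131−3 = 128; sign = (−1)^128 = +1.
(91|131)_J = +1 (Zolotarev's lemma cross-check).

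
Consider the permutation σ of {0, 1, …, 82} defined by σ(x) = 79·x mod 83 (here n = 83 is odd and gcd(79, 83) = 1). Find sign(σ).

-1

Trace 7: π^k(7) = [7, 55, 29, 50, 49, 53, 37] for k=0..6.
π_79 has 2 disjoint cycles with lengths [82, 1] on {0,…,82}.
n − c = 83 − 2 = 81; sign = (−1)^81 = -1.
Via Zolotarev, sign(π_{79}) = (79|83) = -1.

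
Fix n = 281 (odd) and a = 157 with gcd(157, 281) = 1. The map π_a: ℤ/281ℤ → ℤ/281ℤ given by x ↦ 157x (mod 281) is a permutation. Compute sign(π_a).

+1

Start at x=34: 34 → 280 → 124 → 79 → 39 → 222 → 10 → … (one orbit).
Cycle lengths of π_157 on ℤ/281ℤ: [28, 28, 28, 28, 28, 28, 28, 28, 28, 28, 1]; 11 cycles in total.
sign(π) = (−1)^{n − #cycles} = (−1)^{281−11} = (−1)^270 = +1.
Check: (157/281) = +1 by Zolotarev.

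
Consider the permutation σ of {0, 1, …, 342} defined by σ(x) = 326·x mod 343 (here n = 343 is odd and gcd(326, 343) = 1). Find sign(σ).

Start at x=11: 11 → 156 → 92 → 151 → 177 → 78 → 46 → … (one orbit).
Cycle type of π: 147×2 + 21×2 + 3×2 + 1; total 7 cycles.
Σ(ℓ_i−1) = 343−7 = 336; sign = (−1)^336 = +1.
Check: (326/343) = +1 by Zolotarev.

+1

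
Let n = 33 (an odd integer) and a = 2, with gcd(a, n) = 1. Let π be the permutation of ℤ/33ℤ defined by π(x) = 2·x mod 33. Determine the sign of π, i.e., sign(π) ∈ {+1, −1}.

+1

Start at x=32: 32 → 31 → 29 → 25 → 17 → 1 → 2 → … (one orbit).
Decompose π into cycles: lengths [10, 10, 10, 2, 1] (5 cycles, including the fixed point 0).
Σ(ℓ_i−1) = 33−5 = 28; sign = (−1)^28 = +1.
Via Zolotarev, sign(π_{2}) = (2|33) = +1.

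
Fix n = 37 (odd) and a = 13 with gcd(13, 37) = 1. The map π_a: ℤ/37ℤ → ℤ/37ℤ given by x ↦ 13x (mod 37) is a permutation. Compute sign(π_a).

Start at x=35: 35 → 11 → 32 → 9 → 6 → 4 → 15 → … (one orbit).
Cycle type of π: 36 + 1; total 2 cycles.
Σ(ℓ_i−1) = 37−2 = 35; sign = (−1)^35 = -1.

-1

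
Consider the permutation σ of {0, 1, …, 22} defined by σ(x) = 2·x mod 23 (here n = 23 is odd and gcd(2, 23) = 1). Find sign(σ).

Start at x=9: 9 → 18 → 13 → 3 → 6 → 12 → 1 → … (one orbit).
3 cycles of lengths [11, 11, 1].
sign(π) = (−1)^{n − #cycles} = (−1)^{23−3} = (−1)^20 = +1.
Via Zolotarev, sign(π_{2}) = (2|23) = +1.

+1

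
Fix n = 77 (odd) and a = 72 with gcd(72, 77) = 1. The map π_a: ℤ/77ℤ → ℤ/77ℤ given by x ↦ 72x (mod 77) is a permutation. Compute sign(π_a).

-1

Trace 72: π^k(72) = [72, 25, 29, 9, 32, 71, 30] for k=0..6.
Decompose π into cycles: lengths [30, 30, 10, 3, 3, 1] (6 cycles, including the fixed point 0).
sign(π) = (−1)^{n − #cycles} = (−1)^{77−6} = (−1)^71 = -1.
The Jacobi symbol (72|77) = -1 (Zolotarev) agrees.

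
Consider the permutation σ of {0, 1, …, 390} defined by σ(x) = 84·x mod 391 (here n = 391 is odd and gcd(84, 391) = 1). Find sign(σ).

Start at x=358: 358 → 356 → 188 → 152 → 256 → 390 → 307 → … (one orbit).
Cycle type of π: 22×17 + 2×8 + 1; total 26 cycles.
26 cycles on 391: each ℓ→(−1)^(ℓ−1), product (−1)^365 = -1.

-1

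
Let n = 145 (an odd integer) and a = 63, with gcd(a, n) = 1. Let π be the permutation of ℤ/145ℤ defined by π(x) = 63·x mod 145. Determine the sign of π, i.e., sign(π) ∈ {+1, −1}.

Trace 94: π^k(94) = [94, 122, 1, 63, 54, 67, 16] for k=0..6.
Decompose π into cycles: lengths [28, 28, 28, 28, 14, 14, 4, 1] (8 cycles, including the fixed point 0).
With 8 cycles on 145 points, sign = (−1)^{145−8} = -1.
Zolotarev: (63|145) = -1, matching the cycle-count sign.

-1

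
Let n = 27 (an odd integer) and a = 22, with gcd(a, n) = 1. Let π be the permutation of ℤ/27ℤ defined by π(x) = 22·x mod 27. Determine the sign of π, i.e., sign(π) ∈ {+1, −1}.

Orbit of 16 under x↦22x: [16, 1, 22, 25, 10, 4, 7]… (length divides ord_27(22)).
Decompose π into cycles: lengths [9, 9, 3, 3, 1, 1, 1] (7 cycles, including the fixed point 0).
Σ(ℓ_i−1) = 27−7 = 20; sign = (−1)^20 = +1.
Check: (22/27) = +1 by Zolotarev.

+1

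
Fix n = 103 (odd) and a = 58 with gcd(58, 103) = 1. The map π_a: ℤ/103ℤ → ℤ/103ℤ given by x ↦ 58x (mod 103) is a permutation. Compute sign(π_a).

+1

Trace 58: π^k(58) = [58, 68, 30, 92, 83, 76, 82] for k=0..6.
Decompose π into cycles: lengths [51, 51, 1] (3 cycles, including the fixed point 0).
sign(π) = (−1)^{n − #cycles} = (−1)^{103−3} = (−1)^100 = +1.
(58|103)_J = +1 (Zolotarev's lemma cross-check).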